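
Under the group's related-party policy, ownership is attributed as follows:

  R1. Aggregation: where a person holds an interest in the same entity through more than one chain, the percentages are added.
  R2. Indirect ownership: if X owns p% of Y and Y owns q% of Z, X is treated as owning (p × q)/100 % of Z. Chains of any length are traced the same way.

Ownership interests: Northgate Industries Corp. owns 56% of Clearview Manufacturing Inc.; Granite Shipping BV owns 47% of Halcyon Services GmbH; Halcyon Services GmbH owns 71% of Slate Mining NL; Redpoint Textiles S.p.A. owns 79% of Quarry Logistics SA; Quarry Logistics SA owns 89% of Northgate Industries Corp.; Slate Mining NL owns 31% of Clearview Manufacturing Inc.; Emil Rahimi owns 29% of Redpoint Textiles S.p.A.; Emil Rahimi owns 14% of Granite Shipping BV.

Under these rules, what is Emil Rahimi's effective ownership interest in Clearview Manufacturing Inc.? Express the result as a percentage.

12.866602%

Chain via Granite Shipping BV → Halcyon Services GmbH → Slate Mining NL (R2): 14% × 47% × 71% × 31% = 1.448258% of Clearview Manufacturing Inc.
Chain via Redpoint Textiles S.p.A. → Quarry Logistics SA → Northgate Industries Corp. (R2): 29% × 79% × 89% × 56% = 11.418344% of Clearview Manufacturing Inc.
Aggregating (R1): 1.448258% + 11.418344% = 12.866602%.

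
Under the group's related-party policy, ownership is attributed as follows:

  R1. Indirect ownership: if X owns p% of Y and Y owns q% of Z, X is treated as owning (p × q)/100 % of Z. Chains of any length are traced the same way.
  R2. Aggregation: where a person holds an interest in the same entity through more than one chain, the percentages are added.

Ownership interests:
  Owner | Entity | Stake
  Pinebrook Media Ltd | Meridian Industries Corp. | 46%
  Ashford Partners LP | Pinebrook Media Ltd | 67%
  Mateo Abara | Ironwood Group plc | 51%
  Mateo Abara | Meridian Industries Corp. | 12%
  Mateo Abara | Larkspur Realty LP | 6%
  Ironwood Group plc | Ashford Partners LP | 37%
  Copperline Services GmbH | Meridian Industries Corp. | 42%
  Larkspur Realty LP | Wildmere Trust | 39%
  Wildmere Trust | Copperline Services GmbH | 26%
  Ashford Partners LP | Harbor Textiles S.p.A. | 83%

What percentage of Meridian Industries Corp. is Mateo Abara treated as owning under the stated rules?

Chain via Larkspur Realty LP → Wildmere Trust → Copperline Services GmbH (R1): 6% × 39% × 26% × 42% = 0.255528% of Meridian Industries Corp.
Chain via Ironwood Group plc → Ashford Partners LP → Pinebrook Media Ltd (R1): 51% × 37% × 67% × 46% = 5.815734% of Meridian Industries Corp.
Direct interest in Meridian Industries Corp: 12%.
Aggregating (R2): 0.255528% + 5.815734% + 12% = 18.071262%.

18.071262%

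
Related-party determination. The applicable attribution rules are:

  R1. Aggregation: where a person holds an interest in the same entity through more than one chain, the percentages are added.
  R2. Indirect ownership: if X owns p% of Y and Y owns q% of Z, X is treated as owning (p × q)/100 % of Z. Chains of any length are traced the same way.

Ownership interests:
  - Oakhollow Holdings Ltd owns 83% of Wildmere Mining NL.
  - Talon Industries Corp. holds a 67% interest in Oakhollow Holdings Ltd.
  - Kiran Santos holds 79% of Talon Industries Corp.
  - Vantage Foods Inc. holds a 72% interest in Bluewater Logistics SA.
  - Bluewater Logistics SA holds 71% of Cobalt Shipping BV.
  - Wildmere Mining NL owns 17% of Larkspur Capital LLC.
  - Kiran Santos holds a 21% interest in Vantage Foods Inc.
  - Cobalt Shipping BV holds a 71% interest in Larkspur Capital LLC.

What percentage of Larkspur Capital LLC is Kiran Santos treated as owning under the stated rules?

15.090415%

Chain via Vantage Foods Inc. → Bluewater Logistics SA → Cobalt Shipping BV (R2): 21% × 72% × 71% × 71% = 7.621992% of Larkspur Capital LLC.
Chain via Talon Industries Corp. → Oakhollow Holdings Ltd → Wildmere Mining NL (R2): 79% × 67% × 83% × 17% = 7.468423% of Larkspur Capital LLC.
Aggregating (R1): 7.621992% + 7.468423% = 15.090415%.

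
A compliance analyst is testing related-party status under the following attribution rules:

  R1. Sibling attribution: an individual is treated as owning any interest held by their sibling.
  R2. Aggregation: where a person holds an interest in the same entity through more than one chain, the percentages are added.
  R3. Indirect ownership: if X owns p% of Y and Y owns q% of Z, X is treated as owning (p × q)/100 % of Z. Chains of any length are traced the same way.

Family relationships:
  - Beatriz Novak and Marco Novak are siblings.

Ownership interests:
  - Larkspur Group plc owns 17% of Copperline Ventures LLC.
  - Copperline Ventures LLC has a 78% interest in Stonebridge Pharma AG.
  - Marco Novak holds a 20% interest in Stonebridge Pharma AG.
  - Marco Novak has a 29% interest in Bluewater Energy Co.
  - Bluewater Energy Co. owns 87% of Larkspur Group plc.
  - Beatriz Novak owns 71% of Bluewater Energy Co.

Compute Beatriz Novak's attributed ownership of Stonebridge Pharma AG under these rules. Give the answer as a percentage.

By sibling attribution (R1), Beatriz Novak is treated as also owning Marco Novak's interest in Bluewater Energy Co, giving 71% + 29% = 100%.
By sibling attribution (R1), Beatriz Novak is treated as owning Marco Novak's 20% interest in Stonebridge Pharma AG.
Chain via Bluewater Energy Co. → Larkspur Group plc → Copperline Ventures LLC (R3): 100% × 87% × 17% × 78% = 11.5362% of Stonebridge Pharma AG.
Direct interest in Stonebridge Pharma AG: 20%.
Aggregating (R2): 11.5362% + 20% = 31.5362%.

31.5362%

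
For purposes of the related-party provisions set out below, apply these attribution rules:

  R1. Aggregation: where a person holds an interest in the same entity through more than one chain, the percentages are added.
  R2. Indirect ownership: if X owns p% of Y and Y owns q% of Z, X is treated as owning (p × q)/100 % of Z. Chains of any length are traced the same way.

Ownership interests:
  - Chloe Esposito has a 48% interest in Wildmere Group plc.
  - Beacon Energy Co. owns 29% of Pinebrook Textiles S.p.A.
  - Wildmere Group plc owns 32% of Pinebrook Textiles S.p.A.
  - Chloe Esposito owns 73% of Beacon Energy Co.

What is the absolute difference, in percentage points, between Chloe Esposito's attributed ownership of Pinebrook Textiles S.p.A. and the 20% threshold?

Chain via Beacon Energy Co. (R2): 73% × 29% = 21.17% of Pinebrook Textiles S.p.A.
Chain via Wildmere Group plc (R2): 48% × 32% = 15.36% of Pinebrook Textiles S.p.A.
Aggregating (R1): 21.17% + 15.36% = 36.53%.
36.53% exceeds the 20% threshold by 16.53 percentage points.

16.53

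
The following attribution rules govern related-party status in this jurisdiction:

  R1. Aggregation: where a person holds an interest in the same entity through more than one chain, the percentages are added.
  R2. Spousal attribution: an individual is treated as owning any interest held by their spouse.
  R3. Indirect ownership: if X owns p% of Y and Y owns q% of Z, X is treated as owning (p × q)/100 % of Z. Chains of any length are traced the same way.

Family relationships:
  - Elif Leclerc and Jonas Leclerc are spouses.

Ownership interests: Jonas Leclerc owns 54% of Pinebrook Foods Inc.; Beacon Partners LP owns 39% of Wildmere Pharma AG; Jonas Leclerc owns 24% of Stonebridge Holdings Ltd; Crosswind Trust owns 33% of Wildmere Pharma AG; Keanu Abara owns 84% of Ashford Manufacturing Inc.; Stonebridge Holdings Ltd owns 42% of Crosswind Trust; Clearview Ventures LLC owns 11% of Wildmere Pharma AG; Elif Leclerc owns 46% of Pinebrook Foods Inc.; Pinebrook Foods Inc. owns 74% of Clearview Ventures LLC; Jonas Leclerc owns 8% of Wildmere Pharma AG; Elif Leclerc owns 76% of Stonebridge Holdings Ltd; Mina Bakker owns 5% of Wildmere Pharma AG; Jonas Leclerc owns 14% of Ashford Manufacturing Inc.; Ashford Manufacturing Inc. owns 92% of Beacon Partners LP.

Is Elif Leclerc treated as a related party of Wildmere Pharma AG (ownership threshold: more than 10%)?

Yes

By spousal attribution (R2), Elif Leclerc is treated as also owning Jonas Leclerc's interest in Pinebrook Foods Inc, giving 46% + 54% = 100%.
By spousal attribution (R2), Elif Leclerc is treated as also owning Jonas Leclerc's interest in Stonebridge Holdings Ltd, giving 76% + 24% = 100%.
By spousal attribution (R2), Elif Leclerc is treated as owning Jonas Leclerc's 14% interest in Ashford Manufacturing Inc.
By spousal attribution (R2), Elif Leclerc is treated as owning Jonas Leclerc's 8% interest in Wildmere Pharma AG.
Chain via Pinebrook Foods Inc. → Clearview Ventures LLC (R3): 100% × 74% × 11% = 8.14% of Wildmere Pharma AG.
Chain via Stonebridge Holdings Ltd → Crosswind Trust (R3): 100% × 42% × 33% = 13.86% of Wildmere Pharma AG.
Chain via Ashford Manufacturing Inc. → Beacon Partners LP (R3): 14% × 92% × 39% = 5.0232% of Wildmere Pharma AG.
Direct interest in Wildmere Pharma AG: 8%.
Aggregating (R1): 8.14% + 13.86% + 5.0232% + 8% = 35.0232%.
35.0232% exceeds the 10% threshold, so Elif is a related party to Wildmere Pharma AG.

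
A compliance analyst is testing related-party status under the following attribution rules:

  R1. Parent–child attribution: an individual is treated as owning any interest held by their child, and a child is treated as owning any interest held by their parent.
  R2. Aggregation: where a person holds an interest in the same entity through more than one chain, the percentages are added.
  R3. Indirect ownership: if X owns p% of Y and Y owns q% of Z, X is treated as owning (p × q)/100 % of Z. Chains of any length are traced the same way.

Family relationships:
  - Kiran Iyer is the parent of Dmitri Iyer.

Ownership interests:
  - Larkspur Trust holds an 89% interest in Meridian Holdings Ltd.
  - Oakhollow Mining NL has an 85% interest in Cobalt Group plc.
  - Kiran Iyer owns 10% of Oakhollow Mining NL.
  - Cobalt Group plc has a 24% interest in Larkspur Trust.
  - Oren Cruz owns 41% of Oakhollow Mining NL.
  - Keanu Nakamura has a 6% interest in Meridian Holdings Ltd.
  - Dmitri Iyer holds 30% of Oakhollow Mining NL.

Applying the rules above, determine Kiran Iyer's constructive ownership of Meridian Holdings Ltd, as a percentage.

7.2624%

By parent–child attribution (R1), Kiran Iyer is treated as also owning Dmitri Iyer's interest in Oakhollow Mining NL, giving 10% + 30% = 40%.
Chain via Oakhollow Mining NL → Cobalt Group plc → Larkspur Trust (R3): 40% × 85% × 24% × 89% = 7.2624% of Meridian Holdings Ltd.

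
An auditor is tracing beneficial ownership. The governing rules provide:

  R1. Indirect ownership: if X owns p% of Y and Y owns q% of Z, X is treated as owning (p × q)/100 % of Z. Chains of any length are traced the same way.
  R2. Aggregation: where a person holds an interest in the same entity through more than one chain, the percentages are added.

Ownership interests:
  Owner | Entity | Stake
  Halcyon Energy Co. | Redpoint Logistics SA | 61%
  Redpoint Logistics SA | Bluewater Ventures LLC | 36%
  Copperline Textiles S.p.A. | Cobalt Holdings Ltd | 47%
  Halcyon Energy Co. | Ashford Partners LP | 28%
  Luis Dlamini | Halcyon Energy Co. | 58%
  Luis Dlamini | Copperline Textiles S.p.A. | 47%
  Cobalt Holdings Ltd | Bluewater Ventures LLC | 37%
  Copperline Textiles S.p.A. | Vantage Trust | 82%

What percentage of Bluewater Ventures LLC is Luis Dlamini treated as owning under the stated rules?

20.9101%

Chain via Copperline Textiles S.p.A. → Cobalt Holdings Ltd (R1): 47% × 47% × 37% = 8.1733% of Bluewater Ventures LLC.
Chain via Halcyon Energy Co. → Redpoint Logistics SA (R1): 58% × 61% × 36% = 12.7368% of Bluewater Ventures LLC.
Aggregating (R2): 8.1733% + 12.7368% = 20.9101%.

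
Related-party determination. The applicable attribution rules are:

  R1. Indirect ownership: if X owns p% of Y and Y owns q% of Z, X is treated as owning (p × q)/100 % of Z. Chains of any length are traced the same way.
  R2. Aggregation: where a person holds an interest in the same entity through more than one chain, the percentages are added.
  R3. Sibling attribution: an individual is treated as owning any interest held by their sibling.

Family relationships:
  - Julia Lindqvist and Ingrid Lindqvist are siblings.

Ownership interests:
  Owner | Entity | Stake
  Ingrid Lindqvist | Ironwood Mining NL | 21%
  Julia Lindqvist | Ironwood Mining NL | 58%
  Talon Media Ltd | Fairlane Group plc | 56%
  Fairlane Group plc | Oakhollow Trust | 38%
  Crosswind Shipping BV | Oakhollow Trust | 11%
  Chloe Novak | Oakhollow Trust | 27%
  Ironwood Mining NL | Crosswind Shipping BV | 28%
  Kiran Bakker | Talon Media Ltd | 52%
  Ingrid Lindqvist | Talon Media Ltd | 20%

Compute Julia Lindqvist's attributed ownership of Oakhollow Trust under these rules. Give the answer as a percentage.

6.6892%

By sibling attribution (R3), Julia Lindqvist is treated as also owning Ingrid Lindqvist's interest in Ironwood Mining NL, giving 58% + 21% = 79%.
By sibling attribution (R3), Julia Lindqvist is treated as owning Ingrid Lindqvist's 20% interest in Talon Media Ltd.
Chain via Ironwood Mining NL → Crosswind Shipping BV (R1): 79% × 28% × 11% = 2.4332% of Oakhollow Trust.
Chain via Talon Media Ltd → Fairlane Group plc (R1): 20% × 56% × 38% = 4.256% of Oakhollow Trust.
Aggregating (R2): 2.4332% + 4.256% = 6.6892%.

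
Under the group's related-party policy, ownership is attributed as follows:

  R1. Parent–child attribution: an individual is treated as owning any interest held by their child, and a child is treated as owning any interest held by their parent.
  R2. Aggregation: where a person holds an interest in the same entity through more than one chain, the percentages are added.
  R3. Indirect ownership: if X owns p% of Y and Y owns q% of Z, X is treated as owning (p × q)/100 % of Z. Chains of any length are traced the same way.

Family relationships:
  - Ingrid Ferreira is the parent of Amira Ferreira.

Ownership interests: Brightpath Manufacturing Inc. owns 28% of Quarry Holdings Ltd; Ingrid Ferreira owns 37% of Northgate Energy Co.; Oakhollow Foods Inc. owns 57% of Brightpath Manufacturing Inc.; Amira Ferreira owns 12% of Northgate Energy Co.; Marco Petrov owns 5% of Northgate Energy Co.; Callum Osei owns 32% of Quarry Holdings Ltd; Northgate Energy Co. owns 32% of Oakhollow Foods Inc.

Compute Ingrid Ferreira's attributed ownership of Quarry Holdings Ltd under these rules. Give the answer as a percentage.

2.502528%

By parent–child attribution (R1), Ingrid Ferreira is treated as also owning Amira Ferreira's interest in Northgate Energy Co, giving 37% + 12% = 49%.
Chain via Northgate Energy Co. → Oakhollow Foods Inc. → Brightpath Manufacturing Inc. (R3): 49% × 32% × 57% × 28% = 2.502528% of Quarry Holdings Ltd.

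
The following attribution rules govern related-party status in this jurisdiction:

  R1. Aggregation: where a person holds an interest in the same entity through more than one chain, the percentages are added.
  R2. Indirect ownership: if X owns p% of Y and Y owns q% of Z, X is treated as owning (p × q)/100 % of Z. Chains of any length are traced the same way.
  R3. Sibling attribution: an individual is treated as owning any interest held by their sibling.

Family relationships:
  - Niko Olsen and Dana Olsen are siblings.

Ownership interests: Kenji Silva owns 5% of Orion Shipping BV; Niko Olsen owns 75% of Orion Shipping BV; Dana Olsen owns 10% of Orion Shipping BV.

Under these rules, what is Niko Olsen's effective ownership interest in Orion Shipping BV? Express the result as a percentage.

By sibling attribution (R3), Niko Olsen is treated as also owning Dana Olsen's interest in Orion Shipping BV, giving 75% + 10% = 85%.
Direct interest in Orion Shipping BV: 85%.

85%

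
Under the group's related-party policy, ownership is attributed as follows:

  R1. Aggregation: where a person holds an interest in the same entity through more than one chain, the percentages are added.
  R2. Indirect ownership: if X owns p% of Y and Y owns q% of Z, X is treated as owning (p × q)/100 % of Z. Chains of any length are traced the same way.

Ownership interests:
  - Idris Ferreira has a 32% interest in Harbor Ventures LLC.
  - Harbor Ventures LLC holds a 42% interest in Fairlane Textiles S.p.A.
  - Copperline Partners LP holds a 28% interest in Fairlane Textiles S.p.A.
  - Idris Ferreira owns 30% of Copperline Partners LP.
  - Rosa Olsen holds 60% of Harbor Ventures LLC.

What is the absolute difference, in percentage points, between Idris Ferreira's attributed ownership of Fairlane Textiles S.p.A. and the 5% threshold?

16.84

Chain via Harbor Ventures LLC (R2): 32% × 42% = 13.44% of Fairlane Textiles S.p.A.
Chain via Copperline Partners LP (R2): 30% × 28% = 8.4% of Fairlane Textiles S.p.A.
Aggregating (R1): 13.44% + 8.4% = 21.84%.
21.84% exceeds the 5% threshold by 16.84 percentage points.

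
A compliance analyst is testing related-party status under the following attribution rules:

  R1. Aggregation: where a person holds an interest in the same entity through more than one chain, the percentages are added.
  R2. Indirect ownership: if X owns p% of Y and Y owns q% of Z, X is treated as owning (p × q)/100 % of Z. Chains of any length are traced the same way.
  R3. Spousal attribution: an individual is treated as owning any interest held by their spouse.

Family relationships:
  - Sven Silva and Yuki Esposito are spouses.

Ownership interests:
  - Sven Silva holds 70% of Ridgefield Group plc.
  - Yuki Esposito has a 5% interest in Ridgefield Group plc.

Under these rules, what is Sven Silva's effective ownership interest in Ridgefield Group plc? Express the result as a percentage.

75%

By spousal attribution (R3), Sven Silva is treated as also owning Yuki Esposito's interest in Ridgefield Group plc, giving 70% + 5% = 75%.
Direct interest in Ridgefield Group plc: 75%.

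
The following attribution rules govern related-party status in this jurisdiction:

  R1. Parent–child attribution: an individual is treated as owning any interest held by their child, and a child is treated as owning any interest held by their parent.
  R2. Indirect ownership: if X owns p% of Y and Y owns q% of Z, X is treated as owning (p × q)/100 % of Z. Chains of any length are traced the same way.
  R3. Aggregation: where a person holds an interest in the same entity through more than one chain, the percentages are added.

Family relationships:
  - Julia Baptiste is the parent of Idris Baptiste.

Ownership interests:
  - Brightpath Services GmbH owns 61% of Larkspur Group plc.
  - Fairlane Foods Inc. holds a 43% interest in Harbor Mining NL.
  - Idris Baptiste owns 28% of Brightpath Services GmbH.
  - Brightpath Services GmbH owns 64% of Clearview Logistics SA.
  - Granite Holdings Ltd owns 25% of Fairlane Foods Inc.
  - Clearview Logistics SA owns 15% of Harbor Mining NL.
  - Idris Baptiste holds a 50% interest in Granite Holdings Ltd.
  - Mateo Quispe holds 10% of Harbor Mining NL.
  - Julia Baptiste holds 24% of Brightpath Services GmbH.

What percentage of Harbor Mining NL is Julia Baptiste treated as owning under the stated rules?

10.367%

By parent–child attribution (R1), Julia Baptiste is treated as also owning Idris Baptiste's interest in Brightpath Services GmbH, giving 24% + 28% = 52%.
By parent–child attribution (R1), Julia Baptiste is treated as owning Idris Baptiste's 50% interest in Granite Holdings Ltd.
Chain via Brightpath Services GmbH → Clearview Logistics SA (R2): 52% × 64% × 15% = 4.992% of Harbor Mining NL.
Chain via Granite Holdings Ltd → Fairlane Foods Inc. (R2): 50% × 25% × 43% = 5.375% of Harbor Mining NL.
Aggregating (R3): 4.992% + 5.375% = 10.367%.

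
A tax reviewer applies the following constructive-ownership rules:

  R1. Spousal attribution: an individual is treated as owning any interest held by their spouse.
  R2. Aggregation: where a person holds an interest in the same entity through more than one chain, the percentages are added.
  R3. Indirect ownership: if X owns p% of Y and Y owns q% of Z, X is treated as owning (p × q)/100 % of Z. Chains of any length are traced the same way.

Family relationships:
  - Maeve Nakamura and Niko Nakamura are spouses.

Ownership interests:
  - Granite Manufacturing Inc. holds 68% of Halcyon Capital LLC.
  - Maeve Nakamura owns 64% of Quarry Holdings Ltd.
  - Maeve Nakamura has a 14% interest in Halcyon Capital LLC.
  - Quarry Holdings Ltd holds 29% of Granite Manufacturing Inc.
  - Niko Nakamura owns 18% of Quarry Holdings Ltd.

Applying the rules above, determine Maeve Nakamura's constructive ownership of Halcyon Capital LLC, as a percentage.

By spousal attribution (R1), Maeve Nakamura is treated as also owning Niko Nakamura's interest in Quarry Holdings Ltd, giving 64% + 18% = 82%.
Chain via Quarry Holdings Ltd → Granite Manufacturing Inc. (R3): 82% × 29% × 68% = 16.1704% of Halcyon Capital LLC.
Direct interest in Halcyon Capital LLC: 14%.
Aggregating (R2): 16.1704% + 14% = 30.1704%.

30.1704%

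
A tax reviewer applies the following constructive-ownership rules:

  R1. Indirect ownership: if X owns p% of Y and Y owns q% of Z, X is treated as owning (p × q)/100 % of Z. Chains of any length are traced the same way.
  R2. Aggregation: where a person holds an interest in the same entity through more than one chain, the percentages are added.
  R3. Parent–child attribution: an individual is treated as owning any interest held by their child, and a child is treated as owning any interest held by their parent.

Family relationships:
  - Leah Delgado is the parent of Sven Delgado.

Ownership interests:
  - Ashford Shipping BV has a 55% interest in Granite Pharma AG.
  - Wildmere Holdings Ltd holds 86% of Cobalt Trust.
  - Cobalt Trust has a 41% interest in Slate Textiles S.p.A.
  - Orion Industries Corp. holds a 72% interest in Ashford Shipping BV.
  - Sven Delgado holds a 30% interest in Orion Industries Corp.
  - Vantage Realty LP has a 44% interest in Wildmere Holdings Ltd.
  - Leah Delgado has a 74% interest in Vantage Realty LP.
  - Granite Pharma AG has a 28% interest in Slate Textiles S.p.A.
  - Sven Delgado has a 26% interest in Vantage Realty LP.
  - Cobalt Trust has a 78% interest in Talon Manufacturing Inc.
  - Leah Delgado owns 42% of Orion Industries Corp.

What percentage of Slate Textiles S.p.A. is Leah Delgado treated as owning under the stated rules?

By parent–child attribution (R3), Leah Delgado is treated as also owning Sven Delgado's interest in Orion Industries Corp, giving 42% + 30% = 72%.
By parent–child attribution (R3), Leah Delgado is treated as also owning Sven Delgado's interest in Vantage Realty LP, giving 74% + 26% = 100%.
Chain via Orion Industries Corp. → Ashford Shipping BV → Granite Pharma AG (R1): 72% × 72% × 55% × 28% = 7.98336% of Slate Textiles S.p.A.
Chain via Vantage Realty LP → Wildmere Holdings Ltd → Cobalt Trust (R1): 100% × 44% × 86% × 41% = 15.5144% of Slate Textiles S.p.A.
Aggregating (R2): 7.98336% + 15.5144% = 23.49776%.

23.49776%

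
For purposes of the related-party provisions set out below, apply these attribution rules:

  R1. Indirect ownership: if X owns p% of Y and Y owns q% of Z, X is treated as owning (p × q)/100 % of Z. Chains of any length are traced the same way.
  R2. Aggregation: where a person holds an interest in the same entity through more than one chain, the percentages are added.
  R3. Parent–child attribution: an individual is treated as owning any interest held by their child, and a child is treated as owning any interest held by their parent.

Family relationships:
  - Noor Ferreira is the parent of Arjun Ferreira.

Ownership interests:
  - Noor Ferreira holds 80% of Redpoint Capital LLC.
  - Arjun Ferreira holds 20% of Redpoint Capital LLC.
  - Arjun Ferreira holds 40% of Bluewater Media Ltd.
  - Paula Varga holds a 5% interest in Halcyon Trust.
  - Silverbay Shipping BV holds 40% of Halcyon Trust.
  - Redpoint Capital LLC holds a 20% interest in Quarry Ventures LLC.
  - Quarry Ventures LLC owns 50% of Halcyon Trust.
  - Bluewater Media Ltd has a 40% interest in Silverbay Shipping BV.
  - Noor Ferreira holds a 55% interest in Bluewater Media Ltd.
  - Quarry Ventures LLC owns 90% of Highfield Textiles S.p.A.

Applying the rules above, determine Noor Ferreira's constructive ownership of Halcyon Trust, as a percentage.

25.2%

By parent–child attribution (R3), Noor Ferreira is treated as also owning Arjun Ferreira's interest in Bluewater Media Ltd, giving 55% + 40% = 95%.
By parent–child attribution (R3), Noor Ferreira is treated as also owning Arjun Ferreira's interest in Redpoint Capital LLC, giving 80% + 20% = 100%.
Chain via Bluewater Media Ltd → Silverbay Shipping BV (R1): 95% × 40% × 40% = 15.2% of Halcyon Trust.
Chain via Redpoint Capital LLC → Quarry Ventures LLC (R1): 100% × 20% × 50% = 10% of Halcyon Trust.
Aggregating (R2): 15.2% + 10% = 25.2%.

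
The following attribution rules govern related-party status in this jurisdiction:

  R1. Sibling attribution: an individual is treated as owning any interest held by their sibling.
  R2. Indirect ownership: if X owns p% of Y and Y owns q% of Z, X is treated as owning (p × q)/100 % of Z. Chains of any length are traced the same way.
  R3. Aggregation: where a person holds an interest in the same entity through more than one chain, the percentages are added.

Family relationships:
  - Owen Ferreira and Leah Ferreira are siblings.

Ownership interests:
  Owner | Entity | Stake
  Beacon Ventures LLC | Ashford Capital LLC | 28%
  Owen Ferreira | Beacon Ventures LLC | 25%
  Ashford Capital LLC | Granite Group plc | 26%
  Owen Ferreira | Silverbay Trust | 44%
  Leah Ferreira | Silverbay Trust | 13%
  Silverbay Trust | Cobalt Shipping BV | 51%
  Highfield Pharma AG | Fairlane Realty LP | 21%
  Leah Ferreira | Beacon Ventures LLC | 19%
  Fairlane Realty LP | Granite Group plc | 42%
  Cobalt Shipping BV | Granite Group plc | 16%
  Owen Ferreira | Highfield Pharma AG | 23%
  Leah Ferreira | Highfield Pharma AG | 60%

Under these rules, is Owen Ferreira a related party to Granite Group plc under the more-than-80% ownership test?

By sibling attribution (R1), Owen Ferreira is treated as also owning Leah Ferreira's interest in Highfield Pharma AG, giving 23% + 60% = 83%.
By sibling attribution (R1), Owen Ferreira is treated as also owning Leah Ferreira's interest in Silverbay Trust, giving 44% + 13% = 57%.
By sibling attribution (R1), Owen Ferreira is treated as also owning Leah Ferreira's interest in Beacon Ventures LLC, giving 25% + 19% = 44%.
Chain via Highfield Pharma AG → Fairlane Realty LP (R2): 83% × 21% × 42% = 7.3206% of Granite Group plc.
Chain via Silverbay Trust → Cobalt Shipping BV (R2): 57% × 51% × 16% = 4.6512% of Granite Group plc.
Chain via Beacon Ventures LLC → Ashford Capital LLC (R2): 44% × 28% × 26% = 3.2032% of Granite Group plc.
Aggregating (R3): 7.3206% + 4.6512% + 3.2032% = 15.175%.
15.175% does not exceed the 80% threshold, so Owen is not a related party to Granite Group plc.

No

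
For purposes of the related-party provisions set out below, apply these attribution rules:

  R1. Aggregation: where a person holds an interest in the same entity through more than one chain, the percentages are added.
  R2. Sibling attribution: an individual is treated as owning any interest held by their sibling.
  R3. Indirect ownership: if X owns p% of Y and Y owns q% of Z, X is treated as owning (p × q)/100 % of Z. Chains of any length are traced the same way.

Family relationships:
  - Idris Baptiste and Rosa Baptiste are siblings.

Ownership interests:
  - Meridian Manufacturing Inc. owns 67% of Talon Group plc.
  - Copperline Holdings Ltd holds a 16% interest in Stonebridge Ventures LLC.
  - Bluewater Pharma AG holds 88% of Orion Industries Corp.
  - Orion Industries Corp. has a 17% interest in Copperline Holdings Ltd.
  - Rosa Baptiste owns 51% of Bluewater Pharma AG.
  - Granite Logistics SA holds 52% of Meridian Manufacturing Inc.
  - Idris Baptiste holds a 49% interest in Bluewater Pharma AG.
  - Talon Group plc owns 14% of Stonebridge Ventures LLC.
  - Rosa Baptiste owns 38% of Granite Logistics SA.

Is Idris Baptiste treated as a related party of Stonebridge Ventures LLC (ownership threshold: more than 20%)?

No

By sibling attribution (R2), Idris Baptiste is treated as also owning Rosa Baptiste's interest in Bluewater Pharma AG, giving 49% + 51% = 100%.
By sibling attribution (R2), Idris Baptiste is treated as owning Rosa Baptiste's 38% interest in Granite Logistics SA.
Chain via Bluewater Pharma AG → Orion Industries Corp. → Copperline Holdings Ltd (R3): 100% × 88% × 17% × 16% = 2.3936% of Stonebridge Ventures LLC.
Chain via Granite Logistics SA → Meridian Manufacturing Inc. → Talon Group plc (R3): 38% × 52% × 67% × 14% = 1.853488% of Stonebridge Ventures LLC.
Aggregating (R1): 2.3936% + 1.853488% = 4.247088%.
4.247088% does not exceed the 20% threshold, so Idris is not a related party to Stonebridge Ventures LLC.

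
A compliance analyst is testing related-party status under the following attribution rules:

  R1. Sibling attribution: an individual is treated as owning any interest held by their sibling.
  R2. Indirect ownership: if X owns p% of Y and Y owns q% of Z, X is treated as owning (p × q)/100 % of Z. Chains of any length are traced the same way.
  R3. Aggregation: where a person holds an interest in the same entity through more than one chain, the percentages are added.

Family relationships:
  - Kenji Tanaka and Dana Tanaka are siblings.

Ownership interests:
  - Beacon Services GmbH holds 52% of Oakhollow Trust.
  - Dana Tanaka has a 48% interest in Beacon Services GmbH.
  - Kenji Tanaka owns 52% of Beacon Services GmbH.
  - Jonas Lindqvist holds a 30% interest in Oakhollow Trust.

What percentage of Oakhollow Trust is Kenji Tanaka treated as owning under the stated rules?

By sibling attribution (R1), Kenji Tanaka is treated as also owning Dana Tanaka's interest in Beacon Services GmbH, giving 52% + 48% = 100%.
Chain via Beacon Services GmbH (R2): 100% × 52% = 52% of Oakhollow Trust.

52%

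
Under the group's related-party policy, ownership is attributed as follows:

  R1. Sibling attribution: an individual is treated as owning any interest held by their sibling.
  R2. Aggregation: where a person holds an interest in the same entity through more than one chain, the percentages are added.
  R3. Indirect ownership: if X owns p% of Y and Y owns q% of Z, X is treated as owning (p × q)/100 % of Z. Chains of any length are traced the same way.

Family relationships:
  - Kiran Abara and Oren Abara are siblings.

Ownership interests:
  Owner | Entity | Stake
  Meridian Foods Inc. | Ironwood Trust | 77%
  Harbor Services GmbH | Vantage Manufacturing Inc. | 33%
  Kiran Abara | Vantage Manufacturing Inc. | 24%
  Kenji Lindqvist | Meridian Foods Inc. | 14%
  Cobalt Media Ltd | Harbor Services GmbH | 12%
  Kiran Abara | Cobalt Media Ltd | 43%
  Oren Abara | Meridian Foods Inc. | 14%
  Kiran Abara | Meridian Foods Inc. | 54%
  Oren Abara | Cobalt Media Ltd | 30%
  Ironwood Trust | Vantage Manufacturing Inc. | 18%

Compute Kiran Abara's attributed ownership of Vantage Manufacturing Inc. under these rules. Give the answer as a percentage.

By sibling attribution (R1), Kiran Abara is treated as also owning Oren Abara's interest in Cobalt Media Ltd, giving 43% + 30% = 73%.
By sibling attribution (R1), Kiran Abara is treated as also owning Oren Abara's interest in Meridian Foods Inc, giving 54% + 14% = 68%.
Chain via Cobalt Media Ltd → Harbor Services GmbH (R3): 73% × 12% × 33% = 2.8908% of Vantage Manufacturing Inc.
Chain via Meridian Foods Inc. → Ironwood Trust (R3): 68% × 77% × 18% = 9.4248% of Vantage Manufacturing Inc.
Direct interest in Vantage Manufacturing Inc: 24%.
Aggregating (R2): 2.8908% + 9.4248% + 24% = 36.3156%.

36.3156%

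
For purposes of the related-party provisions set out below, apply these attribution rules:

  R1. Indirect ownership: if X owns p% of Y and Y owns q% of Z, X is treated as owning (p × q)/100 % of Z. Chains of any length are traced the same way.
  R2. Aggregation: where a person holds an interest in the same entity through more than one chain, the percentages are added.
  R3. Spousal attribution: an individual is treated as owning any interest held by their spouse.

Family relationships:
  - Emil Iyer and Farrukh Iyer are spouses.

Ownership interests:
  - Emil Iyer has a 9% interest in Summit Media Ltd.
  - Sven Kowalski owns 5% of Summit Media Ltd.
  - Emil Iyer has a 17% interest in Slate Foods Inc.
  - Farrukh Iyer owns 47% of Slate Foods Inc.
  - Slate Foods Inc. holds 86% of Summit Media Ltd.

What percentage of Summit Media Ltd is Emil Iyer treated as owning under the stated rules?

By spousal attribution (R3), Emil Iyer is treated as also owning Farrukh Iyer's interest in Slate Foods Inc, giving 17% + 47% = 64%.
Chain via Slate Foods Inc. (R1): 64% × 86% = 55.04% of Summit Media Ltd.
Direct interest in Summit Media Ltd: 9%.
Aggregating (R2): 55.04% + 9% = 64.04%.

64.04%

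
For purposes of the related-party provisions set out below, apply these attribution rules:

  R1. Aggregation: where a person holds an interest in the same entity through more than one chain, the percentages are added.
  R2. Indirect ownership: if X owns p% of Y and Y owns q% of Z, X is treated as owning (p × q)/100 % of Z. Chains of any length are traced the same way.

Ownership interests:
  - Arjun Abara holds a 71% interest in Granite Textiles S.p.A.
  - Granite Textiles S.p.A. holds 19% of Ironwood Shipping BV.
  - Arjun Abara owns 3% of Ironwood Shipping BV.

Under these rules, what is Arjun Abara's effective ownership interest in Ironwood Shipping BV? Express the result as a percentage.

16.49%

Chain via Granite Textiles S.p.A. (R2): 71% × 19% = 13.49% of Ironwood Shipping BV.
Direct interest in Ironwood Shipping BV: 3%.
Aggregating (R1): 13.49% + 3% = 16.49%.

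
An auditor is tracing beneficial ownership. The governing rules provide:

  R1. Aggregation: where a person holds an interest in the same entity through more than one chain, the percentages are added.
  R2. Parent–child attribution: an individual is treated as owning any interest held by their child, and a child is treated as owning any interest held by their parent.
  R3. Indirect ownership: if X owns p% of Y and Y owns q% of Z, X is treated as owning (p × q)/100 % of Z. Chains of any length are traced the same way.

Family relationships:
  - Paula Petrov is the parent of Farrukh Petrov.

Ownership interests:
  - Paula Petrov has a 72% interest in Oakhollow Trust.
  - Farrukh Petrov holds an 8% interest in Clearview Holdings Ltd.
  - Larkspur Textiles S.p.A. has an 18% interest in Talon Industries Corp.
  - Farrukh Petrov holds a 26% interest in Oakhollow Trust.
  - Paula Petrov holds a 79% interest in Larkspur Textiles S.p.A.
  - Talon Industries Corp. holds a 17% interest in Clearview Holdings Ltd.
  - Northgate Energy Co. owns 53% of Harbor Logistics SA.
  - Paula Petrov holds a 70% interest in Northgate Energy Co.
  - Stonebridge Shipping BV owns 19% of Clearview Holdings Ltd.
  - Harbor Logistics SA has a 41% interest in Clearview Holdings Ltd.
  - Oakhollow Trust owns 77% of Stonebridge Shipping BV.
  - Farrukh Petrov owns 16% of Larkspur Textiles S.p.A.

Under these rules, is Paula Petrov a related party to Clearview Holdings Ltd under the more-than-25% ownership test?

Yes

By parent–child attribution (R2), Paula Petrov is treated as also owning Farrukh Petrov's interest in Oakhollow Trust, giving 72% + 26% = 98%.
By parent–child attribution (R2), Paula Petrov is treated as also owning Farrukh Petrov's interest in Larkspur Textiles S.p.A, giving 79% + 16% = 95%.
By parent–child attribution (R2), Paula Petrov is treated as owning Farrukh Petrov's 8% interest in Clearview Holdings Ltd.
Chain via Oakhollow Trust → Stonebridge Shipping BV (R3): 98% × 77% × 19% = 14.3374% of Clearview Holdings Ltd.
Chain via Northgate Energy Co. → Harbor Logistics SA (R3): 70% × 53% × 41% = 15.211% of Clearview Holdings Ltd.
Chain via Larkspur Textiles S.p.A. → Talon Industries Corp. (R3): 95% × 18% × 17% = 2.907% of Clearview Holdings Ltd.
Direct interest in Clearview Holdings Ltd: 8%.
Aggregating (R1): 14.3374% + 15.211% + 2.907% + 8% = 40.4554%.
40.4554% exceeds the 25% threshold, so Paula is a related party to Clearview Holdings Ltd.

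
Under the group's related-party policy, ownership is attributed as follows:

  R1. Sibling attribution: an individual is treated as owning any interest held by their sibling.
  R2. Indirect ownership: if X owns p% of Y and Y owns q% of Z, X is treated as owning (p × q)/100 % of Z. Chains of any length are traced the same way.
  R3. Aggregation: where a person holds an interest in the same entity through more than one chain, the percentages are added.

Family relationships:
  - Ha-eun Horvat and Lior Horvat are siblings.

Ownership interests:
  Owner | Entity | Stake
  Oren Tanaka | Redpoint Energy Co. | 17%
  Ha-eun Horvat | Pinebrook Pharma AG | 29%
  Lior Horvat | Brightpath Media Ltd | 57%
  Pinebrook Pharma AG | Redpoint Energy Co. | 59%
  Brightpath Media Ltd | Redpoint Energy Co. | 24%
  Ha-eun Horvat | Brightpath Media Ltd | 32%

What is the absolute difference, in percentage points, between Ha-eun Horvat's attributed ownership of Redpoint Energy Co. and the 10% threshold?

28.47

By sibling attribution (R1), Ha-eun Horvat is treated as also owning Lior Horvat's interest in Brightpath Media Ltd, giving 32% + 57% = 89%.
Chain via Brightpath Media Ltd (R2): 89% × 24% = 21.36% of Redpoint Energy Co.
Chain via Pinebrook Pharma AG (R2): 29% × 59% = 17.11% of Redpoint Energy Co.
Aggregating (R3): 21.36% + 17.11% = 38.47%.
38.47% exceeds the 10% threshold by 28.47 percentage points.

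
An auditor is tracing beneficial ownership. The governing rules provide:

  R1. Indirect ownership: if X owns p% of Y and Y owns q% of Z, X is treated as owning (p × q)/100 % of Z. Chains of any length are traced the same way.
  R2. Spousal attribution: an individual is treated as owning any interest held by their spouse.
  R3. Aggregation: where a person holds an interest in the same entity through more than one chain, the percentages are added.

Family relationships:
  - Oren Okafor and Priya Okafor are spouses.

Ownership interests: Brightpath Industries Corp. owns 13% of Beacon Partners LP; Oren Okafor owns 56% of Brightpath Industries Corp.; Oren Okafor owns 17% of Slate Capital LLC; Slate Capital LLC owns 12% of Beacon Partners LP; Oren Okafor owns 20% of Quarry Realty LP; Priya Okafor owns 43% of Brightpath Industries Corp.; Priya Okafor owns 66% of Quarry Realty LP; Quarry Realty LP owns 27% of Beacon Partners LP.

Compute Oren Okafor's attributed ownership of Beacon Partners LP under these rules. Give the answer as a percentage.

By spousal attribution (R2), Oren Okafor is treated as also owning Priya Okafor's interest in Brightpath Industries Corp, giving 56% + 43% = 99%.
By spousal attribution (R2), Oren Okafor is treated as also owning Priya Okafor's interest in Quarry Realty LP, giving 20% + 66% = 86%.
Chain via Slate Capital LLC (R1): 17% × 12% = 2.04% of Beacon Partners LP.
Chain via Brightpath Industries Corp. (R1): 99% × 13% = 12.87% of Beacon Partners LP.
Chain via Quarry Realty LP (R1): 86% × 27% = 23.22% of Beacon Partners LP.
Aggregating (R3): 2.04% + 12.87% + 23.22% = 38.13%.

38.13%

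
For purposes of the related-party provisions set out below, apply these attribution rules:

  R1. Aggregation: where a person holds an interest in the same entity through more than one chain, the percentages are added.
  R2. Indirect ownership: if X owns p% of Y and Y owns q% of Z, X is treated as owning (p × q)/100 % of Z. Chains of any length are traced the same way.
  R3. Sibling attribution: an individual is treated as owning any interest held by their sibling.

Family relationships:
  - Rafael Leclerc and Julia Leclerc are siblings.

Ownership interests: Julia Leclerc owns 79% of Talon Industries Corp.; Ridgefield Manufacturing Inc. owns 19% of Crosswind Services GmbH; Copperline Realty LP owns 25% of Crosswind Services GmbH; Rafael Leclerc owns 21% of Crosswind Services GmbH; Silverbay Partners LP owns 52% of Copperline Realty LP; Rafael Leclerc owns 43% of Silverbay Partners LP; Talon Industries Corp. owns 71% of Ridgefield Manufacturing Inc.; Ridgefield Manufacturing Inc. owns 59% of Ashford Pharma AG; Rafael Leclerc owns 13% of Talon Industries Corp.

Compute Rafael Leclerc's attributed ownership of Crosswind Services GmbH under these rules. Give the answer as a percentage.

By sibling attribution (R3), Rafael Leclerc is treated as also owning Julia Leclerc's interest in Talon Industries Corp, giving 13% + 79% = 92%.
Chain via Talon Industries Corp. → Ridgefield Manufacturing Inc. (R2): 92% × 71% × 19% = 12.4108% of Crosswind Services GmbH.
Chain via Silverbay Partners LP → Copperline Realty LP (R2): 43% × 52% × 25% = 5.59% of Crosswind Services GmbH.
Direct interest in Crosswind Services GmbH: 21%.
Aggregating (R1): 12.4108% + 5.59% + 21% = 39.0008%.

39.0008%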